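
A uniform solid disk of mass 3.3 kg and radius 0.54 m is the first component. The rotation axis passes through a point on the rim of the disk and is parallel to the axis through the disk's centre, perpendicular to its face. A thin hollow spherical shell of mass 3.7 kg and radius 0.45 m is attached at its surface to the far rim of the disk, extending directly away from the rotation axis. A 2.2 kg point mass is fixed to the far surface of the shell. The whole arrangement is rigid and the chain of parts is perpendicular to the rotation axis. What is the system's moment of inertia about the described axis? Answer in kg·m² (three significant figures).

19.2

Solid disk: I_cm = (1/2)MR² = (1/2)(3.3)(0.54)² = 0.48114 kg·m²; centre at d = 0.54 m, so I = I_cm + Md² gives I = 0.48114 + (3.3)(0.54)² = 1.4434 kg·m².
Spherical shell: I_cm = (2/3)MR² = (2/3)(3.7)(0.45)² = 0.4995 kg·m²; centre at d = 0.54 + 0.54 + 0.45 = 1.53 m, so I = I_cm + Md² gives I = 0.4995 + (3.7)(1.53)² = 9.1608 kg·m².
Point mass: I_cm = 0; centre at d = 0.54 + 0.54 + 0.45 + 0.45 = 1.98 m, so I = I_cm + Md² gives I = 0 + (2.2)(1.98)² = 8.6249 kg·m².
Total I = 1.4434 + 9.1608 + 8.6249 = 19.229 kg·m².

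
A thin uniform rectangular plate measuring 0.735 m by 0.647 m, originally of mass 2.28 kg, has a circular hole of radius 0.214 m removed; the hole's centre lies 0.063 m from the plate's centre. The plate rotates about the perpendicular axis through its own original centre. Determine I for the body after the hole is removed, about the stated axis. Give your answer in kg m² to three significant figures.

0.164

Unpierced body about its centre: I₀ = (1/12)M(a²+b²) = (1/12)(2.28)[(0.735)² + (0.647)²] = 0.18218 kg m².
The removed disk has mass m = M·πr²/(ab) = (2.28)·π(0.214)²/(0.735·0.647) = 0.6898 kg (same uniform areal density).
Its moment of inertia about the rotation axis (parallel-axis theorem): I_hole = (1/2)mr² + md² = (1/2)(0.6898)(0.214)² + (0.6898)(0.063)² = 0.018533 kg m².
Treating the hole as negative mass, I = I₀ − I_hole = 0.18218 − 0.018533 = 0.16365 kg m².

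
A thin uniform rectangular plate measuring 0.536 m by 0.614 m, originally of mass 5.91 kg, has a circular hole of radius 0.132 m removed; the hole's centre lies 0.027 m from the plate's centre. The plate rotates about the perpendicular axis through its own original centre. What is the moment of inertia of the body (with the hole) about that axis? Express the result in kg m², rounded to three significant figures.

Unpierced body about its centre: I₀ = (1/12)M(a²+b²) = (1/12)(5.91)[(0.536)² + (0.614)²] = 0.32716 kg m².
The removed disk has mass m = M·πr²/(ab) = (5.91)·π(0.132)²/(0.536·0.614) = 0.983 kg (same uniform areal density).
Its moment of inertia about the rotation axis (parallel-axis theorem): I_hole = (1/2)mr² + md² = (1/2)(0.983)(0.132)² + (0.983)(0.027)² = 0.0092805 kg m².
Treating the hole as negative mass, I = I₀ − I_hole = 0.32716 − 0.0092805 = 0.31788 kg m².

0.318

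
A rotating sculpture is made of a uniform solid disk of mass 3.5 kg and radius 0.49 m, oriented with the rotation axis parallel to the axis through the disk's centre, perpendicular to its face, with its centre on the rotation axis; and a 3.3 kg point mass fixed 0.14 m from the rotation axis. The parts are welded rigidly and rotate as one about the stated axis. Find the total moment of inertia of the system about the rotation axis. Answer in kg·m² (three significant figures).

Solid disk: I_cm = (1/2)MR² = (1/2)(3.5)(0.49)² = 0.42017 kg·m²; axis through the centre, so I = 0.42017 kg·m².
Point mass: I_cm = 0; centre at d = 0.14 m, so I = I_cm + Md² gives I = 0 + (3.3)(0.14)² = 0.06468 kg·m².
Total I = 0.42017 + 0.06468 = 0.48485 kg·m².

0.485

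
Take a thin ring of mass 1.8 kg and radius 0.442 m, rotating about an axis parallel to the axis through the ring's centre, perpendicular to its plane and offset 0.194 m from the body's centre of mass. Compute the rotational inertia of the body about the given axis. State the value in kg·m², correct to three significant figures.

0.419

I_cm = MR² = (1.8)(0.442)² = 0.35166 kg·m²; centre at d = 0.194 m, so the parallel axis theorem gives I = 0.35166 + (1.8)(0.194)² = 0.4194 kg·m².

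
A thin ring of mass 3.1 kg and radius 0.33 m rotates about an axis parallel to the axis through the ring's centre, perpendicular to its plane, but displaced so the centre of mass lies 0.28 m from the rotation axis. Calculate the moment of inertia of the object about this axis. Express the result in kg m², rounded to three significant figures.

0.581

I_cm = MR² = (3.1)(0.33)² = 0.33759 kg m²; centre at d = 0.28 m, so the parallel axis theorem gives I = 0.33759 + (3.1)(0.28)² = 0.58063 kg m².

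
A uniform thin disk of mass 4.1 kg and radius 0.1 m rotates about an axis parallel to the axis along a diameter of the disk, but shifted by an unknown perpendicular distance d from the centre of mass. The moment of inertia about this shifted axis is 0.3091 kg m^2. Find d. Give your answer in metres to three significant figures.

0.270

About the centre-of-mass axis, I_cm = (1/4)MR² = (1/4)(4.1)(0.1)² = 0.01025 kg m^2.
Parallel axis theorem: I = I_cm + Md², so Md² = 0.3091 − 0.01025 = 0.29885 kg m^2.
d = √(0.29885 / 4.1) = 0.26998 m.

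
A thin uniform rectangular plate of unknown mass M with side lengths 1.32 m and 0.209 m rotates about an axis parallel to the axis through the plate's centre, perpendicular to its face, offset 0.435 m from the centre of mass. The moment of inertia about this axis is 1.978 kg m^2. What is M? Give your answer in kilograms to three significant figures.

I = I_cm + Md² = (1/12)M(a²+b²) + Md² = M·[0.0833333·[(1.32)² + (0.209)²] + (0.435)²] = M·0.33807.
So M = 1.978 / 0.33807 = 5.8509 kg.

5.85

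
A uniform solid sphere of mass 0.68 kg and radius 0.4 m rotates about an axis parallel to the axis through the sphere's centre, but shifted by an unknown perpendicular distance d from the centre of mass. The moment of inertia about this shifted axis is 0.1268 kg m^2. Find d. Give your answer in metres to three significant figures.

0.350

About the centre-of-mass axis, I_cm = (2/5)MR² = (2/5)(0.68)(0.4)² = 0.04352 kg m^2.
Parallel axis theorem: I = I_cm + Md², so Md² = 0.1268 − 0.04352 = 0.08328 kg m^2.
d = √(0.08328 / 0.68) = 0.34996 m.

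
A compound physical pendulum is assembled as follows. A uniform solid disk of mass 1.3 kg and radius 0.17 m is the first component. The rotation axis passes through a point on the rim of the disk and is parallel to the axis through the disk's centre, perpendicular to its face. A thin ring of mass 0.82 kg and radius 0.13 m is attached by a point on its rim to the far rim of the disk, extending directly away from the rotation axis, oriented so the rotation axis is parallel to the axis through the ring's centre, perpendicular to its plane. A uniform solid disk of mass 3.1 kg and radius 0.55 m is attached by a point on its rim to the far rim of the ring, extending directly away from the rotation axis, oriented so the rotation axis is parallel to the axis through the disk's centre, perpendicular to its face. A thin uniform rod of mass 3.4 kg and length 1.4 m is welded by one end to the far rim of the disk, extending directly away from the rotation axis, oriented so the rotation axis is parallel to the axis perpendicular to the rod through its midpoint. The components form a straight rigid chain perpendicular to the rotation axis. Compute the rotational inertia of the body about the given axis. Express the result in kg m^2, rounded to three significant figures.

Solid disk: I_cm = (1/2)MR² = (1/2)(1.3)(0.17)² = 0.018785 kg m^2; centre at d = 0.17 m, so I = I_cm + Md² gives I = 0.018785 + (1.3)(0.17)² = 0.056355 kg m^2.
Thin ring: I_cm = MR² = (0.82)(0.13)² = 0.013858 kg m^2; centre at d = 0.17 + 0.17 + 0.13 = 0.47 m, so I = I_cm + Md² gives I = 0.013858 + (0.82)(0.47)² = 0.195 kg m^2.
Solid disk: I_cm = (1/2)MR² = (1/2)(3.1)(0.55)² = 0.46888 kg m^2; centre at d = 0.17 + 0.17 + 0.13 + 0.13 + 0.55 = 1.15 m, so I = I_cm + Md² gives I = 0.46888 + (3.1)(1.15)² = 4.5686 kg m^2.
Thin rod: I_cm = (1/12)ML² = (1/12)(3.4)(1.4)² = 0.55533 kg m^2; centre at d = 0.17 + 0.17 + 0.13 + 0.13 + 0.55 + 0.55 + 0.7 = 2.4 m, so I = I_cm + Md² gives I = 0.55533 + (3.4)(2.4)² = 20.139 kg m^2.
Total I = 0.056355 + 0.195 + 4.5686 + 20.139 = 24.959 kg m^2.

25.0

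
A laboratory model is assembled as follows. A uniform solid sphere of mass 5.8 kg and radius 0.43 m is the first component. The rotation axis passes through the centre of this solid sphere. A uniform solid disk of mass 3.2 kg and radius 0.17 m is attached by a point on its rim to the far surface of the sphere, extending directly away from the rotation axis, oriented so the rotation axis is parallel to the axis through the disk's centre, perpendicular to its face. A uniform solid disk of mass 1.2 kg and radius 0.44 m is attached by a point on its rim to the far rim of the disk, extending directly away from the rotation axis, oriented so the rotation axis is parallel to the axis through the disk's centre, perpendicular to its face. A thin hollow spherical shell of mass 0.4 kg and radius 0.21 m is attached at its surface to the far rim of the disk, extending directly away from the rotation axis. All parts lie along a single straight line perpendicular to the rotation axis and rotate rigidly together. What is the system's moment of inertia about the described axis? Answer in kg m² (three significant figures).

4.90

Solid sphere: I_cm = (2/5)MR² = (2/5)(5.8)(0.43)² = 0.42897 kg m²; axis through the centre, so I = 0.42897 kg m².
Solid disk: I_cm = (1/2)MR² = (1/2)(3.2)(0.17)² = 0.04624 kg m²; centre at d = 0.43 + 0.17 = 0.6 m, so the parallel axis theorem gives I = 0.04624 + (3.2)(0.6)² = 1.1982 kg m².
Solid disk: I_cm = (1/2)MR² = (1/2)(1.2)(0.44)² = 0.11616 kg m²; centre at d = 0.43 + 0.17 + 0.17 + 0.44 = 1.21 m, so the parallel axis theorem gives I = 0.11616 + (1.2)(1.21)² = 1.8731 kg m².
Spherical shell: I_cm = (2/3)MR² = (2/3)(0.4)(0.21)² = 0.01176 kg m²; centre at d = 0.43 + 0.17 + 0.17 + 0.44 + 0.44 + 0.21 = 1.86 m, so the parallel axis theorem gives I = 0.01176 + (0.4)(1.86)² = 1.3956 kg m².
Total I = 0.42897 + 1.1982 + 1.8731 + 1.3956 = 4.8959 kg m².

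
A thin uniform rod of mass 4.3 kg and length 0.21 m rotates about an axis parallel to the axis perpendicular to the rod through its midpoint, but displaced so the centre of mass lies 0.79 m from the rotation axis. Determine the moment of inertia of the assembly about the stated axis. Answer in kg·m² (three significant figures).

2.70

I_cm = (1/12)ML² = (1/12)(4.3)(0.21)² = 0.015802 kg·m²; centre at d = 0.79 m, so I = I_cm + Md² gives I = 0.015802 + (4.3)(0.79)² = 2.6994 kg·m².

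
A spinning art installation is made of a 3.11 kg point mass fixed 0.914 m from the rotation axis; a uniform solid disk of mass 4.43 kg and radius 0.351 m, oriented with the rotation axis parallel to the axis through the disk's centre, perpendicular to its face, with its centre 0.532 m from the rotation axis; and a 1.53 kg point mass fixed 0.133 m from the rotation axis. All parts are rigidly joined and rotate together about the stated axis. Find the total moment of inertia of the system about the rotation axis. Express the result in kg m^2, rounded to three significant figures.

4.15

Point mass: I_cm = 0; centre at d = 0.914 m, so the parallel axis theorem gives I = 0 + (3.11)(0.914)² = 2.5981 kg m^2.
Solid disk: I_cm = (1/2)MR² = (1/2)(4.43)(0.351)² = 0.27289 kg m^2; centre at d = 0.532 m, so the parallel axis theorem gives I = 0.27289 + (4.43)(0.532)² = 1.5267 kg m^2.
Point mass: I_cm = 0; centre at d = 0.133 m, so the parallel axis theorem gives I = 0 + (1.53)(0.133)² = 0.027064 kg m^2.
Total I = 2.5981 + 1.5267 + 0.027064 = 4.1518 kg m^2.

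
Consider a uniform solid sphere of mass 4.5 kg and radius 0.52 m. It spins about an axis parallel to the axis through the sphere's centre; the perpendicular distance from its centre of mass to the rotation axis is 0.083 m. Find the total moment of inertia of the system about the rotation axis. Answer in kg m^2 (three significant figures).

0.518

I_cm = (2/5)MR² = (2/5)(4.5)(0.52)² = 0.48672 kg m^2; centre at d = 0.083 m, so the parallel axis theorem gives I = 0.48672 + (4.5)(0.083)² = 0.51772 kg m^2.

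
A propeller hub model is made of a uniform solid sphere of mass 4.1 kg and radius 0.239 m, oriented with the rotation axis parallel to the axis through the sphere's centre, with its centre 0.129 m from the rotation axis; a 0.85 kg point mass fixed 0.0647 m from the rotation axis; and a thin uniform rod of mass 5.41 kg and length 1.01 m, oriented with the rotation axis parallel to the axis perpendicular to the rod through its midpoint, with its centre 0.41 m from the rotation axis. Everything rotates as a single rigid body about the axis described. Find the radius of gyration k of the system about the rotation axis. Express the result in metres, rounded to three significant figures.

0.385

Solid sphere: I_cm = (2/5)MR² = (2/5)(4.1)(0.239)² = 0.093678 kg m^2; centre at d = 0.129 m, so the parallel axis theorem gives I = 0.093678 + (4.1)(0.129)² = 0.16191 kg m^2.
Point mass: I_cm = 0; centre at d = 0.0647 m, so the parallel axis theorem gives I = 0 + (0.85)(0.0647)² = 0.0035582 kg m^2.
Thin rod: I_cm = (1/12)ML² = (1/12)(5.41)(1.01)² = 0.4599 kg m^2; centre at d = 0.41 m, so the parallel axis theorem gives I = 0.4599 + (5.41)(0.41)² = 1.3693 kg m^2.
Total I = 1.5348 kg m^2; total mass M = 10.36 kg.
k = √(I/M) = √(1.5348/10.36) = 0.3849 m.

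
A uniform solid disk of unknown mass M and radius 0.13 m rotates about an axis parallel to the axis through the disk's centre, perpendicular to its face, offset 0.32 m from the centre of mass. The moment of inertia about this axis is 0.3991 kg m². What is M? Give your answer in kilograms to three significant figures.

I = I_cm + Md² = (1/2)MR² + Md² = M·[0.5·(0.13)² + (0.32)²] = M·0.11085.
So M = 0.3991 / 0.11085 = 3.6004 kg.

3.60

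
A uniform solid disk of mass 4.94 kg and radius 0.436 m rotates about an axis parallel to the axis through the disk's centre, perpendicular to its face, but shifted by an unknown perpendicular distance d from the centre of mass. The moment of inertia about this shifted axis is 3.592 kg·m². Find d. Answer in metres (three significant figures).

0.795

About the centre-of-mass axis, I_cm = (1/2)MR² = (1/2)(4.94)(0.436)² = 0.46954 kg·m².
Parallel axis theorem: I = I_cm + Md², so Md² = 3.592 − 0.46954 = 3.1225 kg·m².
d = √(3.1225 / 4.94) = 0.79503 m.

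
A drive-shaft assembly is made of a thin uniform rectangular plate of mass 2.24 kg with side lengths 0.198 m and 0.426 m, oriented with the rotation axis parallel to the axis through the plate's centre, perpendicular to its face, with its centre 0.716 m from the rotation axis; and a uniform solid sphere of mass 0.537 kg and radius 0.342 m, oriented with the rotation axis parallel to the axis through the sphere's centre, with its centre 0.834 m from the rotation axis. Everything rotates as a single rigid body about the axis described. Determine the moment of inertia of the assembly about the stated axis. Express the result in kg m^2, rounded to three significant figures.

Rectangular plate: I_cm = (1/12)M(a²+b²) = (1/12)(2.24)[(0.198)² + (0.426)²] = 0.041194 kg m^2; centre at d = 0.716 m, so I = I_cm + Md² gives I = 0.041194 + (2.24)(0.716)² = 1.1895 kg m^2.
Solid sphere: I_cm = (2/5)MR² = (2/5)(0.537)(0.342)² = 0.025124 kg m^2; centre at d = 0.834 m, so I = I_cm + Md² gives I = 0.025124 + (0.537)(0.834)² = 0.39864 kg m^2.
Total I = 1.1895 + 0.39864 = 1.5882 kg m^2.

1.59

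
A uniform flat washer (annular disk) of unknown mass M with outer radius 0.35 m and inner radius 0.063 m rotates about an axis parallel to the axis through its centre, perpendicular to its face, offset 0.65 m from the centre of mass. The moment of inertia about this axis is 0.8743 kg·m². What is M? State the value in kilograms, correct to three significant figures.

1.80

I = I_cm + Md² = (1/2)M(R²+r²) + Md² = M·[0.5·[(0.35)² + (0.063)²] + (0.65)²] = M·0.48573.
So M = 0.8743 / 0.48573 = 1.8 kg.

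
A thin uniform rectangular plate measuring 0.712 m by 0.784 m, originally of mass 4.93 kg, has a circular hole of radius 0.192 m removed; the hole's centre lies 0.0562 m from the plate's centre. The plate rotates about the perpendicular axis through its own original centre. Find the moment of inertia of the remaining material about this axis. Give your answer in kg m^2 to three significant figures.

Unpierced body about its centre: I₀ = (1/12)M(a²+b²) = (1/12)(4.93)[(0.712)² + (0.784)²] = 0.46079 kg m^2.
The removed disk has mass m = M·πr²/(ab) = (4.93)·π(0.192)²/(0.712·0.784) = 1.0228 kg (same uniform areal density).
Its moment of inertia about the rotation axis (parallel-axis theorem): I_hole = (1/2)mr² + md² = (1/2)(1.0228)(0.192)² + (1.0228)(0.0562)² = 0.022083 kg m^2.
Treating the hole as negative mass, I = I₀ − I_hole = 0.46079 − 0.022083 = 0.43871 kg m^2.

0.439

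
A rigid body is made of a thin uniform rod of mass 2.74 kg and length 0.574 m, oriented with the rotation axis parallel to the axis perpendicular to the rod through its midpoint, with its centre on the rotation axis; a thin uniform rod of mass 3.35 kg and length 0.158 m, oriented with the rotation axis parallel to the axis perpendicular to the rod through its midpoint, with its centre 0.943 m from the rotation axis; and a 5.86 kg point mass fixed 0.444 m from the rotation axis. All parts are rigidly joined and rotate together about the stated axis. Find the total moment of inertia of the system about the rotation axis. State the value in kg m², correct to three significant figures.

4.22

Thin rod: I_cm = (1/12)ML² = (1/12)(2.74)(0.574)² = 0.07523 kg m²; axis through the centre, so I = 0.07523 kg m².
Thin rod: I_cm = (1/12)ML² = (1/12)(3.35)(0.158)² = 0.0069691 kg m²; centre at d = 0.943 m, so I = I_cm + Md² gives I = 0.0069691 + (3.35)(0.943)² = 2.986 kg m².
Point mass: I_cm = 0; centre at d = 0.444 m, so I = I_cm + Md² gives I = 0 + (5.86)(0.444)² = 1.1552 kg m².
Total I = 0.07523 + 2.986 + 1.1552 = 4.2164 kg m².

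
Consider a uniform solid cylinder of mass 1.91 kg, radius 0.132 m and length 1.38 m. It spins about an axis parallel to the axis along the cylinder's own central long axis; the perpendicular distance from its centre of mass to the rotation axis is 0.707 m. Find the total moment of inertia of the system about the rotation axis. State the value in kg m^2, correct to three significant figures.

0.971

I_cm = (1/2)MR² = (1/2)(1.91)(0.132)² = 0.01664 kg m^2; centre at d = 0.707 m, so the parallel axis theorem gives I = 0.01664 + (1.91)(0.707)² = 0.97135 kg m^2.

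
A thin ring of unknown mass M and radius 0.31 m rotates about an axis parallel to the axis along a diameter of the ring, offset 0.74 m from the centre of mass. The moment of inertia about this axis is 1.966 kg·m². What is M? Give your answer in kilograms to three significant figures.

I = I_cm + Md² = (1/2)MR² + Md² = M·[0.5·(0.31)² + (0.74)²] = M·0.59565.
So M = 1.966 / 0.59565 = 3.3006 kg.

3.30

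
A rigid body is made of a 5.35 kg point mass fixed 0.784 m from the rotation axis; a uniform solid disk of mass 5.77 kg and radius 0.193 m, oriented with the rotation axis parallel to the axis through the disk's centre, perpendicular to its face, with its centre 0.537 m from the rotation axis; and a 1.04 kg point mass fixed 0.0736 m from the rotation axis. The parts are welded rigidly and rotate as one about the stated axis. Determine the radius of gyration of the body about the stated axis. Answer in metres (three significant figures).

Point mass: I_cm = 0; centre at d = 0.784 m, so the parallel axis theorem gives I = 0 + (5.35)(0.784)² = 3.2884 kg m^2.
Solid disk: I_cm = (1/2)MR² = (1/2)(5.77)(0.193)² = 0.10746 kg m^2; centre at d = 0.537 m, so the parallel axis theorem gives I = 0.10746 + (5.77)(0.537)² = 1.7714 kg m^2.
Point mass: I_cm = 0; centre at d = 0.0736 m, so the parallel axis theorem gives I = 0 + (1.04)(0.0736)² = 0.0056336 kg m^2.
Total I = 5.0654 kg m^2; total mass M = 12.16 kg.
k = √(I/M) = √(5.0654/12.16) = 0.64542 m.

0.645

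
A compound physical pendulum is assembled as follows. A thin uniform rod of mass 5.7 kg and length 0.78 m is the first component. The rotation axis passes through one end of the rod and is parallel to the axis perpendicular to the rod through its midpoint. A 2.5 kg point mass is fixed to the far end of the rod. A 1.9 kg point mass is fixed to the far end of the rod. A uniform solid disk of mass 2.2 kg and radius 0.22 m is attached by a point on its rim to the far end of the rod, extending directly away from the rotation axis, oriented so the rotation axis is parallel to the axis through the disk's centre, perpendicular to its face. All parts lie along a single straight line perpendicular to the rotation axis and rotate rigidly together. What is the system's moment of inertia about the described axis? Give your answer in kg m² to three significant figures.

Thin rod: I_cm = (1/12)ML² = (1/12)(5.7)(0.78)² = 0.28899 kg m²; centre at d = 0.39 m, so the parallel axis theorem gives I = 0.28899 + (5.7)(0.39)² = 1.156 kg m².
Point mass: I_cm = 0; centre at d = 0.39 + 0.39 = 0.78 m, so the parallel axis theorem gives I = 0 + (2.5)(0.78)² = 1.521 kg m².
Point mass: I_cm = 0; centre at d = 0.39 + 0.39 = 0.78 m, so the parallel axis theorem gives I = 0 + (1.9)(0.78)² = 1.156 kg m².
Solid disk: I_cm = (1/2)MR² = (1/2)(2.2)(0.22)² = 0.05324 kg m²; centre at d = 0.39 + 0.39 + 0.22 = 1 m, so the parallel axis theorem gives I = 0.05324 + (2.2)(1)² = 2.2532 kg m².
Total I = 1.156 + 1.521 + 1.156 + 2.2532 = 6.0862 kg m².

6.09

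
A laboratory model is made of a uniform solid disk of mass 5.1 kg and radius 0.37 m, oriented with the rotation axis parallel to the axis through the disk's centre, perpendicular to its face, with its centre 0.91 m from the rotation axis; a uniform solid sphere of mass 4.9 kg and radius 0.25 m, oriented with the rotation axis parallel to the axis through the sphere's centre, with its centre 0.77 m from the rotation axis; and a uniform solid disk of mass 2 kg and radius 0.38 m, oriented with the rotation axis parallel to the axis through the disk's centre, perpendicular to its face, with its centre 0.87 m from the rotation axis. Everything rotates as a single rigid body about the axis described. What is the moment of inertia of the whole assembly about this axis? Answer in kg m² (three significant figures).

9.26

Solid disk: I_cm = (1/2)MR² = (1/2)(5.1)(0.37)² = 0.34909 kg m²; centre at d = 0.91 m, so I = I_cm + Md² gives I = 0.34909 + (5.1)(0.91)² = 4.5724 kg m².
Solid sphere: I_cm = (2/5)MR² = (2/5)(4.9)(0.25)² = 0.1225 kg m²; centre at d = 0.77 m, so I = I_cm + Md² gives I = 0.1225 + (4.9)(0.77)² = 3.0277 kg m².
Solid disk: I_cm = (1/2)MR² = (1/2)(2)(0.38)² = 0.1444 kg m²; centre at d = 0.87 m, so I = I_cm + Md² gives I = 0.1444 + (2)(0.87)² = 1.6582 kg m².
Total I = 4.5724 + 3.0277 + 1.6582 = 9.2583 kg m².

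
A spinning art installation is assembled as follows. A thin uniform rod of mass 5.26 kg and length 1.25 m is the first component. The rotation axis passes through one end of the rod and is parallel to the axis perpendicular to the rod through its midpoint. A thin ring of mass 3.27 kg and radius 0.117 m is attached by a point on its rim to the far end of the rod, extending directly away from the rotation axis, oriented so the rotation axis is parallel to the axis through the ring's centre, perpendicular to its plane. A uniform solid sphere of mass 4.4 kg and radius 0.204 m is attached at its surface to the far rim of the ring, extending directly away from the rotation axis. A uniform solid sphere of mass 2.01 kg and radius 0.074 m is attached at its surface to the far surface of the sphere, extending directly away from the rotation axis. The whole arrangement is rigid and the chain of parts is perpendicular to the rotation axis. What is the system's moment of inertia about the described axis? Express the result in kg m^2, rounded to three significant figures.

Thin rod: I_cm = (1/12)ML² = (1/12)(5.26)(1.25)² = 0.6849 kg m^2; centre at d = 0.625 m, so I = I_cm + Md² gives I = 0.6849 + (5.26)(0.625)² = 2.7396 kg m^2.
Thin ring: I_cm = MR² = (3.27)(0.117)² = 0.044763 kg m^2; centre at d = 0.625 + 0.625 + 0.117 = 1.367 m, so I = I_cm + Md² gives I = 0.044763 + (3.27)(1.367)² = 6.1554 kg m^2.
Solid sphere: I_cm = (2/5)MR² = (2/5)(4.4)(0.204)² = 0.073244 kg m^2; centre at d = 0.625 + 0.625 + 0.117 + 0.117 + 0.204 = 1.688 m, so I = I_cm + Md² gives I = 0.073244 + (4.4)(1.688)² = 12.61 kg m^2.
Solid sphere: I_cm = (2/5)MR² = (2/5)(2.01)(0.074)² = 0.0044027 kg m^2; centre at d = 0.625 + 0.625 + 0.117 + 0.117 + 0.204 + 0.204 + 0.074 = 1.966 m, so I = I_cm + Md² gives I = 0.0044027 + (2.01)(1.966)² = 7.7734 kg m^2.
Total I = 2.7396 + 6.1554 + 12.61 + 7.7734 = 29.279 kg m^2.

29.3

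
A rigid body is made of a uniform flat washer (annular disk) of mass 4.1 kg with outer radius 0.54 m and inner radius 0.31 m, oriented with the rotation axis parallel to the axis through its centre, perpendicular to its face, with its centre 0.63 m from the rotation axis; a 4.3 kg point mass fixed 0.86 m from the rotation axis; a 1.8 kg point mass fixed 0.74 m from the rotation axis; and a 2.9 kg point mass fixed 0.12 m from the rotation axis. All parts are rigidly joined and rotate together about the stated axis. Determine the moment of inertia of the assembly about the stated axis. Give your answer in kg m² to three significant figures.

6.63

Annular disk: I_cm = (1/2)M(R²+r²) = (1/2)(4.1)[(0.54)² + (0.31)²] = 0.79479 kg m²; centre at d = 0.63 m, so the parallel axis theorem gives I = 0.79479 + (4.1)(0.63)² = 2.4221 kg m².
Point mass: I_cm = 0; centre at d = 0.86 m, so the parallel axis theorem gives I = 0 + (4.3)(0.86)² = 3.1803 kg m².
Point mass: I_cm = 0; centre at d = 0.74 m, so the parallel axis theorem gives I = 0 + (1.8)(0.74)² = 0.98568 kg m².
Point mass: I_cm = 0; centre at d = 0.12 m, so the parallel axis theorem gives I = 0 + (2.9)(0.12)² = 0.04176 kg m².
Total I = 2.4221 + 3.1803 + 0.98568 + 0.04176 = 6.6298 kg m².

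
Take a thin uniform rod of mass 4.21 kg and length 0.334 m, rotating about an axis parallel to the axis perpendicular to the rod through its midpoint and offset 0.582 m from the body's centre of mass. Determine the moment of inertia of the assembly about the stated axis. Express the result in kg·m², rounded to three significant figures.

1.47

I_cm = (1/12)ML² = (1/12)(4.21)(0.334)² = 0.039138 kg·m²; centre at d = 0.582 m, so I = I_cm + Md² gives I = 0.039138 + (4.21)(0.582)² = 1.4652 kg·m².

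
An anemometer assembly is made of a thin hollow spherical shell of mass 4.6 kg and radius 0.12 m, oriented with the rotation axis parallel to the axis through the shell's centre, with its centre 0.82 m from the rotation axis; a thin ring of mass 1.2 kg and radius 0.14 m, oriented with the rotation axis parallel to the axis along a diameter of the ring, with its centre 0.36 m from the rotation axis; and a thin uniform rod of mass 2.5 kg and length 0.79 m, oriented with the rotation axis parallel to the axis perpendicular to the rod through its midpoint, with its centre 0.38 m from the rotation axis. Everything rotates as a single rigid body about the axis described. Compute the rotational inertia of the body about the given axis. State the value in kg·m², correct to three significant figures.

Spherical shell: I_cm = (2/3)MR² = (2/3)(4.6)(0.12)² = 0.04416 kg·m²; centre at d = 0.82 m, so the parallel axis theorem gives I = 0.04416 + (4.6)(0.82)² = 3.1372 kg·m².
Thin ring: I_cm = (1/2)MR² = (1/2)(1.2)(0.14)² = 0.01176 kg·m²; centre at d = 0.36 m, so the parallel axis theorem gives I = 0.01176 + (1.2)(0.36)² = 0.16728 kg·m².
Thin rod: I_cm = (1/12)ML² = (1/12)(2.5)(0.79)² = 0.13002 kg·m²; centre at d = 0.38 m, so the parallel axis theorem gives I = 0.13002 + (2.5)(0.38)² = 0.49102 kg·m².
Total I = 3.1372 + 0.16728 + 0.49102 = 3.7955 kg·m².

3.80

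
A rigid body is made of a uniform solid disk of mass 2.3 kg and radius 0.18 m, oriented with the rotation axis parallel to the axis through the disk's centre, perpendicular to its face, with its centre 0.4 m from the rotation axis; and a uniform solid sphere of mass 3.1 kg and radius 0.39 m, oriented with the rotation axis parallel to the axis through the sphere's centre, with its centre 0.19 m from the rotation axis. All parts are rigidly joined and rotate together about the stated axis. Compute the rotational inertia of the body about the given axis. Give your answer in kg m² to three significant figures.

0.706

Solid disk: I_cm = (1/2)MR² = (1/2)(2.3)(0.18)² = 0.03726 kg m²; centre at d = 0.4 m, so I = I_cm + Md² gives I = 0.03726 + (2.3)(0.4)² = 0.40526 kg m².
Solid sphere: I_cm = (2/5)MR² = (2/5)(3.1)(0.39)² = 0.1886 kg m²; centre at d = 0.19 m, so I = I_cm + Md² gives I = 0.1886 + (3.1)(0.19)² = 0.30051 kg m².
Total I = 0.40526 + 0.30051 = 0.70577 kg m².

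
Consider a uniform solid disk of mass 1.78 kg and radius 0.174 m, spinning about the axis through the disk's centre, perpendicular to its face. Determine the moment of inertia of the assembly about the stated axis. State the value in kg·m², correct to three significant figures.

0.0269

I_cm = (1/2)MR² = (1/2)(1.78)(0.174)² = 0.026946 kg·m²; axis through the centre, so I = 0.026946 kg·m².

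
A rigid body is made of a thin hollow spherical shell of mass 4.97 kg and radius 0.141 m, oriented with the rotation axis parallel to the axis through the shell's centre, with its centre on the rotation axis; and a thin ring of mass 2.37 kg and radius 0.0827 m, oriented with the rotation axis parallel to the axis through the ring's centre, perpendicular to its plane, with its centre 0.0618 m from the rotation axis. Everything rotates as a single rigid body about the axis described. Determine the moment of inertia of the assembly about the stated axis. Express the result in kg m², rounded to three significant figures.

0.0911

Spherical shell: I_cm = (2/3)MR² = (2/3)(4.97)(0.141)² = 0.065872 kg m²; axis through the centre, so I = 0.065872 kg m².
Thin ring: I_cm = MR² = (2.37)(0.0827)² = 0.016209 kg m²; centre at d = 0.0618 m, so I = I_cm + Md² gives I = 0.016209 + (2.37)(0.0618)² = 0.025261 kg m².
Total I = 0.065872 + 0.025261 = 0.091133 kg m².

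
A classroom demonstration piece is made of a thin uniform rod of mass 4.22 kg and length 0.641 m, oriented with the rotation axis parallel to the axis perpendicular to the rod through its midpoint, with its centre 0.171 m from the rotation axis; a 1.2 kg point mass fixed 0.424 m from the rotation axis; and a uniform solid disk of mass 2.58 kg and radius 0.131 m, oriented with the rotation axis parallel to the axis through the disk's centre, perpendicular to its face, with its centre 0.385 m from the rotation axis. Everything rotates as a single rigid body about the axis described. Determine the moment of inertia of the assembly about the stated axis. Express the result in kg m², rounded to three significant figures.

0.888

Thin rod: I_cm = (1/12)ML² = (1/12)(4.22)(0.641)² = 0.14449 kg m²; centre at d = 0.171 m, so the parallel axis theorem gives I = 0.14449 + (4.22)(0.171)² = 0.26789 kg m².
Point mass: I_cm = 0; centre at d = 0.424 m, so the parallel axis theorem gives I = 0 + (1.2)(0.424)² = 0.21573 kg m².
Solid disk: I_cm = (1/2)MR² = (1/2)(2.58)(0.131)² = 0.022138 kg m²; centre at d = 0.385 m, so the parallel axis theorem gives I = 0.022138 + (2.58)(0.385)² = 0.40456 kg m².
Total I = 0.26789 + 0.21573 + 0.40456 = 0.88818 kg m².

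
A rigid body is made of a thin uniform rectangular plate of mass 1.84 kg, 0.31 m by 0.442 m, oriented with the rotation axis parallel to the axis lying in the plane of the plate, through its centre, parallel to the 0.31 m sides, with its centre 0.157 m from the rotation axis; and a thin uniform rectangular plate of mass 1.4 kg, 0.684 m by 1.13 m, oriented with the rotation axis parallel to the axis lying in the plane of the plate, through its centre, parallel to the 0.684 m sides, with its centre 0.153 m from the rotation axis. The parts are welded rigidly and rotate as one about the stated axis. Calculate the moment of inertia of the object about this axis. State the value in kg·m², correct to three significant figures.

0.257

Rectangular plate: I_cm = (1/12)Mb² = (1/12)(1.84)(0.442)² = 0.029956 kg·m²; centre at d = 0.157 m, so I = I_cm + Md² gives I = 0.029956 + (1.84)(0.157)² = 0.07531 kg·m².
Rectangular plate: I_cm = (1/12)Mb² = (1/12)(1.4)(1.13)² = 0.14897 kg·m²; centre at d = 0.153 m, so I = I_cm + Md² gives I = 0.14897 + (1.4)(0.153)² = 0.18174 kg·m².
Total I = 0.07531 + 0.18174 = 0.25705 kg·m².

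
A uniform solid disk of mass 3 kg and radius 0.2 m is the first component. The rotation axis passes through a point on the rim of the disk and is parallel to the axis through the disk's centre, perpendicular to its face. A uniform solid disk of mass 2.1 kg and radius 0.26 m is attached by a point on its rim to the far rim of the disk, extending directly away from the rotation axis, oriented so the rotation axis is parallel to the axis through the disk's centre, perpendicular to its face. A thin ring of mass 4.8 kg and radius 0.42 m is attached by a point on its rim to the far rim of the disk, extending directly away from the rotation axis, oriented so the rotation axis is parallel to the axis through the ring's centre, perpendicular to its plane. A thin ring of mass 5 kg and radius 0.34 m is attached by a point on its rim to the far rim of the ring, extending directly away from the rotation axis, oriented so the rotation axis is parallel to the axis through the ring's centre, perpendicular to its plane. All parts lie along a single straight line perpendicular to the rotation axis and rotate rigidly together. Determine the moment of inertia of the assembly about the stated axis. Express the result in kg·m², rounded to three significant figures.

Solid disk: I_cm = (1/2)MR² = (1/2)(3)(0.2)² = 0.06 kg·m²; centre at d = 0.2 m, so the parallel axis theorem gives I = 0.06 + (3)(0.2)² = 0.18 kg·m².
Solid disk: I_cm = (1/2)MR² = (1/2)(2.1)(0.26)² = 0.07098 kg·m²; centre at d = 0.2 + 0.2 + 0.26 = 0.66 m, so the parallel axis theorem gives I = 0.07098 + (2.1)(0.66)² = 0.98574 kg·m².
Thin ring: I_cm = MR² = (4.8)(0.42)² = 0.84672 kg·m²; centre at d = 0.2 + 0.2 + 0.26 + 0.26 + 0.42 = 1.34 m, so the parallel axis theorem gives I = 0.84672 + (4.8)(1.34)² = 9.4656 kg·m².
Thin ring: I_cm = MR² = (5)(0.34)² = 0.578 kg·m²; centre at d = 0.2 + 0.2 + 0.26 + 0.26 + 0.42 + 0.42 + 0.34 = 2.1 m, so the parallel axis theorem gives I = 0.578 + (5)(2.1)² = 22.628 kg·m².
Total I = 0.18 + 0.98574 + 9.4656 + 22.628 = 33.259 kg·m².

33.3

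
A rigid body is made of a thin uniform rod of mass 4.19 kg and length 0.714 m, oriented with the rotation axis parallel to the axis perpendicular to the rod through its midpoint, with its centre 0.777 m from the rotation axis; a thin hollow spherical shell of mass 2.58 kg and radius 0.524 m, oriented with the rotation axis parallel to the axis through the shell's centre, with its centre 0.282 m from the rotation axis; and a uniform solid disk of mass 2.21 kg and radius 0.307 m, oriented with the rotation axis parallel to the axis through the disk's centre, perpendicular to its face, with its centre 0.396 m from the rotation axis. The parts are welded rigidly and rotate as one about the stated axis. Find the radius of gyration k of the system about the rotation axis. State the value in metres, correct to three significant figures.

Thin rod: I_cm = (1/12)ML² = (1/12)(4.19)(0.714)² = 0.178 kg m^2; centre at d = 0.777 m, so I = I_cm + Md² gives I = 0.178 + (4.19)(0.777)² = 2.7076 kg m^2.
Spherical shell: I_cm = (2/3)MR² = (2/3)(2.58)(0.524)² = 0.47227 kg m^2; centre at d = 0.282 m, so I = I_cm + Md² gives I = 0.47227 + (2.58)(0.282)² = 0.67744 kg m^2.
Solid disk: I_cm = (1/2)MR² = (1/2)(2.21)(0.307)² = 0.10415 kg m^2; centre at d = 0.396 m, so I = I_cm + Md² gives I = 0.10415 + (2.21)(0.396)² = 0.45071 kg m^2.
Total I = 3.8358 kg m^2; total mass M = 8.98 kg.
k = √(I/M) = √(3.8358/8.98) = 0.65356 m.

0.654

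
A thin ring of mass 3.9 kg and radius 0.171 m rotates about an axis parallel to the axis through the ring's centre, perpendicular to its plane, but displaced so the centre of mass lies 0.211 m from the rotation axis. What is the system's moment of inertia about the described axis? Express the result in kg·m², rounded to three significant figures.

I_cm = MR² = (3.9)(0.171)² = 0.11404 kg·m²; centre at d = 0.211 m, so the parallel axis theorem gives I = 0.11404 + (3.9)(0.211)² = 0.28767 kg·m².

0.288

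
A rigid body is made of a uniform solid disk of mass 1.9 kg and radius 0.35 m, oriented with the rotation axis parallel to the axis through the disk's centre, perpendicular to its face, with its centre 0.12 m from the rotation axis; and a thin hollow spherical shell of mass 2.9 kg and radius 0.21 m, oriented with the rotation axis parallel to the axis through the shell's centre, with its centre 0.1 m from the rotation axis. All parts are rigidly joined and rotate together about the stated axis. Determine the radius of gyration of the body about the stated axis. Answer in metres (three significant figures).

0.232

Solid disk: I_cm = (1/2)MR² = (1/2)(1.9)(0.35)² = 0.11637 kg m²; centre at d = 0.12 m, so the parallel axis theorem gives I = 0.11637 + (1.9)(0.12)² = 0.14373 kg m².
Spherical shell: I_cm = (2/3)MR² = (2/3)(2.9)(0.21)² = 0.08526 kg m²; centre at d = 0.1 m, so the parallel axis theorem gives I = 0.08526 + (2.9)(0.1)² = 0.11426 kg m².
Total I = 0.25799 kg m²; total mass M = 4.8 kg.
k = √(I/M) = √(0.25799/4.8) = 0.23184 m.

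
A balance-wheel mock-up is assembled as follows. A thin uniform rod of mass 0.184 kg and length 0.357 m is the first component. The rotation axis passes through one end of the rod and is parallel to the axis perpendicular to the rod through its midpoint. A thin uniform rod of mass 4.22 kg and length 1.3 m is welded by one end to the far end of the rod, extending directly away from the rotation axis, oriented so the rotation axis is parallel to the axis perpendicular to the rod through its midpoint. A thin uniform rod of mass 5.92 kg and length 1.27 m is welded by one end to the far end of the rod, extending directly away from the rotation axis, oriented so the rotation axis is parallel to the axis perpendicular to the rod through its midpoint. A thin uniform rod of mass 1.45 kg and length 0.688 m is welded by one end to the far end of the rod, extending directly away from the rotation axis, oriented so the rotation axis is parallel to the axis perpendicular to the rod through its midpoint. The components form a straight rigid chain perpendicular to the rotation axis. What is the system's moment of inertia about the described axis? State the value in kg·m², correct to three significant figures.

Thin rod: I_cm = (1/12)ML² = (1/12)(0.184)(0.357)² = 0.0019542 kg·m²; centre at d = 0.1785 m, so the parallel axis theorem gives I = 0.0019542 + (0.184)(0.1785)² = 0.0078169 kg·m².
Thin rod: I_cm = (1/12)ML² = (1/12)(4.22)(1.3)² = 0.59432 kg·m²; centre at d = 0.1785 + 0.1785 + 0.65 = 1.007 m, so the parallel axis theorem gives I = 0.59432 + (4.22)(1.007)² = 4.8736 kg·m².
Thin rod: I_cm = (1/12)ML² = (1/12)(5.92)(1.27)² = 0.7957 kg·m²; centre at d = 0.1785 + 0.1785 + 0.65 + 0.65 + 0.635 = 2.292 m, so the parallel axis theorem gives I = 0.7957 + (5.92)(2.292)² = 31.895 kg·m².
Thin rod: I_cm = (1/12)ML² = (1/12)(1.45)(0.688)² = 0.057196 kg·m²; centre at d = 0.1785 + 0.1785 + 0.65 + 0.65 + 0.635 + 0.635 + 0.344 = 3.271 m, so the parallel axis theorem gives I = 0.057196 + (1.45)(3.271)² = 15.571 kg·m².
Total I = 0.0078169 + 4.8736 + 31.895 + 15.571 = 52.348 kg·m².

52.3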